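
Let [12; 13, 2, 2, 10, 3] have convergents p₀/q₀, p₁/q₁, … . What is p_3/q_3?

Using pₖ = aₖpₖ₋₁ + pₖ₋₂, qₖ = aₖqₖ₋₁ + qₖ₋₂ (with p₋₁=1, p₋₂=0, q₋₁=0, q₋₂=1):
  k=0: a=12, p=12, q=1
  k=1: a=13, p=157, q=13
  k=2: a=2, p=326, q=27
  k=3: a=2, p=809, q=67

809/67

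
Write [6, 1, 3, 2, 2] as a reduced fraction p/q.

Fold from the inside: start with 2/1.
  2 + 1/2 = 5/2
  3 + 2/5 = 17/5
  1 + 5/17 = 22/17
  6 + 17/22 = 149/22

149/22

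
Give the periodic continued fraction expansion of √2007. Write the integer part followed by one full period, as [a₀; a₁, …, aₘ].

a₀ = ⌊√2007⌋ = 44.
With m₀=0, d₀=1 and mₖ₊₁ = dₖaₖ − mₖ, dₖ₊₁ = (n − mₖ₊₁²)/dₖ, aₖ₊₁ = ⌊(a₀+mₖ₊₁)/dₖ₊₁⌋:
  k=1: m=44, d=71, a=1
  k=2: m=27, d=18, a=3
  k=3: m=27, d=71, a=1
  k=4: m=44, d=1, a=88
d=1 and a=2a₀=88 at k=4, so the next step gives (m, d) = (44, 71) again — its k=1 value — and the period has length 4.

[44; 1, 3, 1, 88]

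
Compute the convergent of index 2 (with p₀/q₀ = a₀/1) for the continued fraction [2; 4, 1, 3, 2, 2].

11/5

Using pₖ = aₖpₖ₋₁ + pₖ₋₂, qₖ = aₖqₖ₋₁ + qₖ₋₂ (with p₋₁=1, p₋₂=0, q₋₁=0, q₋₂=1):
  k=0: a=2, p=2, q=1
  k=1: a=4, p=9, q=4
  k=2: a=1, p=11, q=5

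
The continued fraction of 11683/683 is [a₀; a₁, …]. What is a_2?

11683 = 17·683 + 72   →  a_0 = 17
683 = 9·72 + 35   →  a_1 = 9
72 = 2·35 + 2   →  a_2 = 2

2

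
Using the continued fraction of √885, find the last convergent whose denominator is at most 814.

√885 = [29; 1, 2, 1, 58, …] (period length 4).
Convergents:
  p_0/q_0 = 29/1
  p_1/q_1 = 30/1
  p_2/q_2 = 89/3
  p_3/q_3 = 119/4
  p_4/q_4 = 6991/235
  p_5/q_5 = 7110/239
  p_6/q_6 = 21211/713
  p_7/q_7 = 28321/952
q_6 = 713 ≤ 814 < 952 = q_7, so the answer is 21211/713.

21211/713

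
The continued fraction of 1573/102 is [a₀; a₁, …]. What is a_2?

2

1573 = 15·102 + 43   →  a_0 = 15
102 = 2·43 + 16   →  a_1 = 2
43 = 2·16 + 11   →  a_2 = 2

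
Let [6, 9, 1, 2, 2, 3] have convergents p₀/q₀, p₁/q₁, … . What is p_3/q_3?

177/29

Using pₖ = aₖpₖ₋₁ + pₖ₋₂, qₖ = aₖqₖ₋₁ + qₖ₋₂ (with p₋₁=1, p₋₂=0, q₋₁=0, q₋₂=1):
  k=0: a=6, p=6, q=1
  k=1: a=9, p=55, q=9
  k=2: a=1, p=61, q=10
  k=3: a=2, p=177, q=29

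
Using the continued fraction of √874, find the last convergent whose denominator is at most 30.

√874 = [29; 1, 1, 3, 2, 3, 1, 1, 58, …] (period length 8).
Convergents:
  p_0/q_0 = 29/1
  p_1/q_1 = 30/1
  p_2/q_2 = 59/2
  p_3/q_3 = 207/7
  p_4/q_4 = 473/16
  p_5/q_5 = 1626/55
q_4 = 16 ≤ 30 < 55 = q_5, so the answer is 473/16.

473/16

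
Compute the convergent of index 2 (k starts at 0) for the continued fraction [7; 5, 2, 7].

Using pₖ = aₖpₖ₋₁ + pₖ₋₂, qₖ = aₖqₖ₋₁ + qₖ₋₂ (with p₋₁=1, p₋₂=0, q₋₁=0, q₋₂=1):
  k=0: a=7, p=7, q=1
  k=1: a=5, p=36, q=5
  k=2: a=2, p=79, q=11

79/11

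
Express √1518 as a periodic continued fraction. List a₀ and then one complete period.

[38; 1, 24, 1, 76]

a₀ = ⌊√1518⌋ = 38.
With m₀=0, d₀=1 and mₖ₊₁ = dₖaₖ − mₖ, dₖ₊₁ = (n − mₖ₊₁²)/dₖ, aₖ₊₁ = ⌊(a₀+mₖ₊₁)/dₖ₊₁⌋:
  k=1: m=38, d=74, a=1
  k=2: m=36, d=3, a=24
  k=3: m=36, d=74, a=1
  k=4: m=38, d=1, a=76
d=1 and a=2a₀=76 at k=4, so the next step gives (m, d) = (38, 74) again — its k=1 value — and the period has length 4.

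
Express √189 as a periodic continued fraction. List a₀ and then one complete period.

[13; 1, 2, 1, 26]

a₀ = ⌊√189⌋ = 13.
With m₀=0, d₀=1 and mₖ₊₁ = dₖaₖ − mₖ, dₖ₊₁ = (n − mₖ₊₁²)/dₖ, aₖ₊₁ = ⌊(a₀+mₖ₊₁)/dₖ₊₁⌋:
  k=1: m=13, d=20, a=1
  k=2: m=7, d=7, a=2
  k=3: m=7, d=20, a=1
  k=4: m=13, d=1, a=26
d=1 and a=2a₀=26 at k=4, so the next step gives (m, d) = (13, 20) again — its k=1 value — and the period has length 4.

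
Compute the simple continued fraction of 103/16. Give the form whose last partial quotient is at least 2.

103 = 6·16 + 7
16 = 2·7 + 2
7 = 3·2 + 1
2 = 2·1 + 0  (stop)
So 103/16 = [6; 2, 3, 2].

[6; 2, 3, 2]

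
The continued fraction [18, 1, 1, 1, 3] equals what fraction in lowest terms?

205/11

Using pₖ = aₖpₖ₋₁ + pₖ₋₂ and qₖ = aₖqₖ₋₁ + qₖ₋₂:
  k=0: a=18, p=18, q=1
  k=1: a=1, p=19, q=1
  k=2: a=1, p=37, q=2
  k=3: a=1, p=56, q=3
  k=4: a=3, p=205, q=11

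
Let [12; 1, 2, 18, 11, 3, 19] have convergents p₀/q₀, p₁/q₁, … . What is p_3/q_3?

697/55

Using pₖ = aₖpₖ₋₁ + pₖ₋₂, qₖ = aₖqₖ₋₁ + qₖ₋₂ (with p₋₁=1, p₋₂=0, q₋₁=0, q₋₂=1):
  k=0: a=12, p=12, q=1
  k=1: a=1, p=13, q=1
  k=2: a=2, p=38, q=3
  k=3: a=18, p=697, q=55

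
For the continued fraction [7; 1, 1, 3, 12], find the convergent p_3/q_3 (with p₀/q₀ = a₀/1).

53/7

Using pₖ = aₖpₖ₋₁ + pₖ₋₂, qₖ = aₖqₖ₋₁ + qₖ₋₂ (with p₋₁=1, p₋₂=0, q₋₁=0, q₋₂=1):
  k=0: a=7, p=7, q=1
  k=1: a=1, p=8, q=1
  k=2: a=1, p=15, q=2
  k=3: a=3, p=53, q=7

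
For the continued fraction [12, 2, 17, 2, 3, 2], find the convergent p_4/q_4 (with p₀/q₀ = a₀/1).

3134/251

Using pₖ = aₖpₖ₋₁ + pₖ₋₂, qₖ = aₖqₖ₋₁ + qₖ₋₂ (with p₋₁=1, p₋₂=0, q₋₁=0, q₋₂=1):
  k=0: a=12, p=12, q=1
  k=1: a=2, p=25, q=2
  k=2: a=17, p=437, q=35
  k=3: a=2, p=899, q=72
  k=4: a=3, p=3134, q=251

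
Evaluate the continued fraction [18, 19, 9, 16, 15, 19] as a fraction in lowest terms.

14365573/795774

Fold from the inside: start with 19/1.
  15 + 1/19 = 286/19
  16 + 19/286 = 4595/286
  9 + 286/4595 = 41641/4595
  19 + 4595/41641 = 795774/41641
  18 + 41641/795774 = 14365573/795774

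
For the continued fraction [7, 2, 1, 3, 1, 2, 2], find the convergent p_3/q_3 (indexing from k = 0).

81/11

Using pₖ = aₖpₖ₋₁ + pₖ₋₂, qₖ = aₖqₖ₋₁ + qₖ₋₂ (with p₋₁=1, p₋₂=0, q₋₁=0, q₋₂=1):
  k=0: a=7, p=7, q=1
  k=1: a=2, p=15, q=2
  k=2: a=1, p=22, q=3
  k=3: a=3, p=81, q=11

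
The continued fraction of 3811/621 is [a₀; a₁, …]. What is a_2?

3811 = 6·621 + 85   →  a_0 = 6
621 = 7·85 + 26   →  a_1 = 7
85 = 3·26 + 7   →  a_2 = 3

3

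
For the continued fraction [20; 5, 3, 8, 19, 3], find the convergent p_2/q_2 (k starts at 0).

323/16

Using pₖ = aₖpₖ₋₁ + pₖ₋₂, qₖ = aₖqₖ₋₁ + qₖ₋₂ (with p₋₁=1, p₋₂=0, q₋₁=0, q₋₂=1):
  k=0: a=20, p=20, q=1
  k=1: a=5, p=101, q=5
  k=2: a=3, p=323, q=16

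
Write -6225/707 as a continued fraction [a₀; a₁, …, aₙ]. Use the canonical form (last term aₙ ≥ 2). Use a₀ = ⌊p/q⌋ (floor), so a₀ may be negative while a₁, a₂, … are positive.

-6225 = -9*707 + 138
707 = 5*138 + 17
138 = 8*17 + 2
17 = 8*2 + 1
2 = 2*1 + 0  (stop)
So -6225/707 = [-9; 5, 8, 8, 2].

[-9; 5, 8, 8, 2]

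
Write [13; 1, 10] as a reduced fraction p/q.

153/11

Fold from the inside: start with 10/1.
  1 + 1/10 = 11/10
  13 + 10/11 = 153/11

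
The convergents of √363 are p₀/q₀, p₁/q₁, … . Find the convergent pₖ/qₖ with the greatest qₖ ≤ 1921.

13775/723

√363 = [19; 19, 38, …] (period length 2).
Convergents:
  p_0/q_0 = 19/1
  p_1/q_1 = 362/19
  p_2/q_2 = 13775/723
  p_3/q_3 = 262087/13756
q_2 = 723 ≤ 1921 < 13756 = q_3, so the answer is 13775/723.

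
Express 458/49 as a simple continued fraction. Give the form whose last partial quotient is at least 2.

458 = 9×49 + 17
49 = 2×17 + 15
17 = 1×15 + 2
15 = 7×2 + 1
2 = 2×1 + 0  (stop)
So 458/49 = [9; 2, 1, 7, 2].

[9; 2, 1, 7, 2]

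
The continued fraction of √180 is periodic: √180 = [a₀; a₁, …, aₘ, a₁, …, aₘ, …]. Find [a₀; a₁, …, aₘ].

a₀ = ⌊√180⌋ = 13.
With m₀=0, d₀=1 and mₖ₊₁ = dₖaₖ − mₖ, dₖ₊₁ = (n − mₖ₊₁²)/dₖ, aₖ₊₁ = ⌊(a₀+mₖ₊₁)/dₖ₊₁⌋:
  k=1: m=13, d=11, a=2
  k=2: m=9, d=9, a=2
  k=3: m=9, d=11, a=2
  k=4: m=13, d=1, a=26
d=1 and a=2a₀=26 at k=4, so the next step gives (m, d) = (13, 11) again — its k=1 value — and the period has length 4.

[13; 2, 2, 2, 26]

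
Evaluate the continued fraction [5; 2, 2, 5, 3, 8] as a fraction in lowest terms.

3866/715

Using pₖ = aₖpₖ₋₁ + pₖ₋₂ and qₖ = aₖqₖ₋₁ + qₖ₋₂:
  k=0: a=5, p=5, q=1
  k=1: a=2, p=11, q=2
  k=2: a=2, p=27, q=5
  k=3: a=5, p=146, q=27
  k=4: a=3, p=465, q=86
  k=5: a=8, p=3866, q=715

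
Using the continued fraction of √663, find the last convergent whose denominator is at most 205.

√663 = [25; 1, 2, 1, 50, …] (period length 4).
Convergents:
  p_0/q_0 = 25/1
  p_1/q_1 = 26/1
  p_2/q_2 = 77/3
  p_3/q_3 = 103/4
  p_4/q_4 = 5227/203
  p_5/q_5 = 5330/207
q_4 = 203 ≤ 205 < 207 = q_5, so the answer is 5227/203.

5227/203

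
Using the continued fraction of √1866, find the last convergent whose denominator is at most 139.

√1866 = [43; 5, 14, 5, 86, …] (period length 4).
Convergents:
  p_0/q_0 = 43/1
  p_1/q_1 = 216/5
  p_2/q_2 = 3067/71
  p_3/q_3 = 15551/360
q_2 = 71 ≤ 139 < 360 = q_3, so the answer is 3067/71.

3067/71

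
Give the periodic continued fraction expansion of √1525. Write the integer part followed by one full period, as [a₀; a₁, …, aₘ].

a₀ = ⌊√1525⌋ = 39.
With m₀=0, d₀=1 and mₖ₊₁ = dₖaₖ − mₖ, dₖ₊₁ = (n − mₖ₊₁²)/dₖ, aₖ₊₁ = ⌊(a₀+mₖ₊₁)/dₖ₊₁⌋:
  k=1: m=39, d=4, a=19
  k=2: m=37, d=39, a=1
  k=3: m=2, d=39, a=1
  k=4: m=37, d=4, a=19
  k=5: m=39, d=1, a=78
d=1 and a=2a₀=78 at k=5, so the next step gives (m, d) = (39, 4) again — its k=1 value — and the period has length 5.

[39; 19, 1, 1, 19, 78]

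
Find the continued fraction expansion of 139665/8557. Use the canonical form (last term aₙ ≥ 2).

[16; 3, 9, 4, 5, 14]

139665 = 16×8557 + 2753
8557 = 3×2753 + 298
2753 = 9×298 + 71
298 = 4×71 + 14
71 = 5×14 + 1
14 = 14×1 + 0  (stop)
So 139665/8557 = [16; 3, 9, 4, 5, 14].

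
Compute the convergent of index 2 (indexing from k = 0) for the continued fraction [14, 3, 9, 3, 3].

401/28

Using pₖ = aₖpₖ₋₁ + pₖ₋₂, qₖ = aₖqₖ₋₁ + qₖ₋₂ (with p₋₁=1, p₋₂=0, q₋₁=0, q₋₂=1):
  k=0: a=14, p=14, q=1
  k=1: a=3, p=43, q=3
  k=2: a=9, p=401, q=28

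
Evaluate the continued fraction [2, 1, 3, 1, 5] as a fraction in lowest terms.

Using pₖ = aₖpₖ₋₁ + pₖ₋₂ and qₖ = aₖqₖ₋₁ + qₖ₋₂:
  k=0: a=2, p=2, q=1
  k=1: a=1, p=3, q=1
  k=2: a=3, p=11, q=4
  k=3: a=1, p=14, q=5
  k=4: a=5, p=81, q=29

81/29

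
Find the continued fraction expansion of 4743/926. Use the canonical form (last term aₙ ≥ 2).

4743 = 5*926 + 113
926 = 8*113 + 22
113 = 5*22 + 3
22 = 7*3 + 1
3 = 3*1 + 0  (stop)
So 4743/926 = [5; 8, 5, 7, 3].

[5; 8, 5, 7, 3]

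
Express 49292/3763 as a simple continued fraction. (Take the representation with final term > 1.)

49292 = 13*3763 + 373
3763 = 10*373 + 33
373 = 11*33 + 10
33 = 3*10 + 3
10 = 3*3 + 1
3 = 3*1 + 0  (stop)
So 49292/3763 = [13; 10, 11, 3, 3, 3].

[13; 10, 11, 3, 3, 3]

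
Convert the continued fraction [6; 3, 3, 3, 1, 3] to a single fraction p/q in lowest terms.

1021/162

Using pₖ = aₖpₖ₋₁ + pₖ₋₂ and qₖ = aₖqₖ₋₁ + qₖ₋₂:
  k=0: a=6, p=6, q=1
  k=1: a=3, p=19, q=3
  k=2: a=3, p=63, q=10
  k=3: a=3, p=208, q=33
  k=4: a=1, p=271, q=43
  k=5: a=3, p=1021, q=162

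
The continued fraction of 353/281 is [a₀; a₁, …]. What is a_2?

1

353 = 1·281 + 72   →  a_0 = 1
281 = 3·72 + 65   →  a_1 = 3
72 = 1·65 + 7   →  a_2 = 1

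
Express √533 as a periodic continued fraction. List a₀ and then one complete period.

[23; 11, 1, 1, 11, 46]

a₀ = ⌊√533⌋ = 23.
With m₀=0, d₀=1 and mₖ₊₁ = dₖaₖ − mₖ, dₖ₊₁ = (n − mₖ₊₁²)/dₖ, aₖ₊₁ = ⌊(a₀+mₖ₊₁)/dₖ₊₁⌋:
  k=1: m=23, d=4, a=11
  k=2: m=21, d=23, a=1
  k=3: m=2, d=23, a=1
  k=4: m=21, d=4, a=11
  k=5: m=23, d=1, a=46
d=1 and a=2a₀=46 at k=5, so the next step gives (m, d) = (23, 4) again — its k=1 value — and the period has length 5.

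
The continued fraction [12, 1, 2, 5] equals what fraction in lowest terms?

Fold from the inside: start with 5/1.
  2 + 1/5 = 11/5
  1 + 5/11 = 16/11
  12 + 11/16 = 203/16

203/16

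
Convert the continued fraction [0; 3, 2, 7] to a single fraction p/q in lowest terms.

Fold from the inside: start with 7/1.
  2 + 1/7 = 15/7
  3 + 7/15 = 52/15
  0 + 15/52 = 15/52

15/52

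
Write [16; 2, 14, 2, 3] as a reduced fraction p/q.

Fold from the inside: start with 3/1.
  2 + 1/3 = 7/3
  14 + 3/7 = 101/7
  2 + 7/101 = 209/101
  16 + 101/209 = 3445/209

3445/209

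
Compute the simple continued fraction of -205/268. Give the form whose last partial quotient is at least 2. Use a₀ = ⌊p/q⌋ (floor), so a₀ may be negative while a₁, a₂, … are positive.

[-1; 4, 3, 1, 15]

-205 = -1×268 + 63
268 = 4×63 + 16
63 = 3×16 + 15
16 = 1×15 + 1
15 = 15×1 + 0  (stop)
So -205/268 = [-1; 4, 3, 1, 15].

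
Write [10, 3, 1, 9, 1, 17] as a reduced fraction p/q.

7897/770

Using pₖ = aₖpₖ₋₁ + pₖ₋₂ and qₖ = aₖqₖ₋₁ + qₖ₋₂:
  k=0: a=10, p=10, q=1
  k=1: a=3, p=31, q=3
  k=2: a=1, p=41, q=4
  k=3: a=9, p=400, q=39
  k=4: a=1, p=441, q=43
  k=5: a=17, p=7897, q=770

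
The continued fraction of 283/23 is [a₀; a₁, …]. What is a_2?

3

283 = 12·23 + 7   →  a_0 = 12
23 = 3·7 + 2   →  a_1 = 3
7 = 3·2 + 1   →  a_2 = 3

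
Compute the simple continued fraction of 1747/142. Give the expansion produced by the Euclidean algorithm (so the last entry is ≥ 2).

[12; 3, 3, 3, 4]

1747 = 12*142 + 43
142 = 3*43 + 13
43 = 3*13 + 4
13 = 3*4 + 1
4 = 4*1 + 0  (stop)
So 1747/142 = [12; 3, 3, 3, 4].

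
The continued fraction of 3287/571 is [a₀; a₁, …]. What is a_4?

3

3287 = 5·571 + 432   →  a_0 = 5
571 = 1·432 + 139   →  a_1 = 1
432 = 3·139 + 15   →  a_2 = 3
139 = 9·15 + 4   →  a_3 = 9
15 = 3·4 + 3   →  a_4 = 3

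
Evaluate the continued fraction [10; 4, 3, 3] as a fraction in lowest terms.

440/43

Using pₖ = aₖpₖ₋₁ + pₖ₋₂ and qₖ = aₖqₖ₋₁ + qₖ₋₂:
  k=0: a=10, p=10, q=1
  k=1: a=4, p=41, q=4
  k=2: a=3, p=133, q=13
  k=3: a=3, p=440, q=43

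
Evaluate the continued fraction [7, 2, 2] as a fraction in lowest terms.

37/5

Fold from the inside: start with 2/1.
  2 + 1/2 = 5/2
  7 + 2/5 = 37/5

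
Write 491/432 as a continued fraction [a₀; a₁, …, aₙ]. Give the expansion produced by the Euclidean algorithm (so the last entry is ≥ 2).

491 = 1×432 + 59
432 = 7×59 + 19
59 = 3×19 + 2
19 = 9×2 + 1
2 = 2×1 + 0  (stop)
So 491/432 = [1; 7, 3, 9, 2].

[1; 7, 3, 9, 2]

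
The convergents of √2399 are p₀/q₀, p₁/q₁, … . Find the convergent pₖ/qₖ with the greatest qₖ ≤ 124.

√2399 = [48; 1, 47, 1, 96, …] (period length 4).
Convergents:
  p_0/q_0 = 48/1
  p_1/q_1 = 49/1
  p_2/q_2 = 2351/48
  p_3/q_3 = 2400/49
  p_4/q_4 = 232751/4752
q_3 = 49 ≤ 124 < 4752 = q_4, so the answer is 2400/49.

2400/49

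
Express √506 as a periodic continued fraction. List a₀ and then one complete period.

[22; 2, 44]

a₀ = ⌊√506⌋ = 22.
With m₀=0, d₀=1 and mₖ₊₁ = dₖaₖ − mₖ, dₖ₊₁ = (n − mₖ₊₁²)/dₖ, aₖ₊₁ = ⌊(a₀+mₖ₊₁)/dₖ₊₁⌋:
  k=1: m=22, d=22, a=2
  k=2: m=22, d=1, a=44
d=1 and a=2a₀=44 at k=2, so the next step gives (m, d) = (22, 22) again — its k=1 value — and the period has length 2.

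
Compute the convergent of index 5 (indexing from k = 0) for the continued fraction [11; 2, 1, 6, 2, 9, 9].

Using pₖ = aₖpₖ₋₁ + pₖ₋₂, qₖ = aₖqₖ₋₁ + qₖ₋₂ (with p₋₁=1, p₋₂=0, q₋₁=0, q₋₂=1):
  k=0: a=11, p=11, q=1
  k=1: a=2, p=23, q=2
  k=2: a=1, p=34, q=3
  k=3: a=6, p=227, q=20
  k=4: a=2, p=488, q=43
  k=5: a=9, p=4619, q=407

4619/407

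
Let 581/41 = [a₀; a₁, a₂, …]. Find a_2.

1

581 = 14·41 + 7   →  a_0 = 14
41 = 5·7 + 6   →  a_1 = 5
7 = 1·6 + 1   →  a_2 = 1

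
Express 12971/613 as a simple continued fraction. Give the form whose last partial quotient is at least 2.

[21; 6, 3, 1, 11, 2]

12971 = 21×613 + 98
613 = 6×98 + 25
98 = 3×25 + 23
25 = 1×23 + 2
23 = 11×2 + 1
2 = 2×1 + 0  (stop)
So 12971/613 = [21; 6, 3, 1, 11, 2].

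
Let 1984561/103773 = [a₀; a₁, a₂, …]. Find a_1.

8

1984561 = 19·103773 + 12874   →  a_0 = 19
103773 = 8·12874 + 781   →  a_1 = 8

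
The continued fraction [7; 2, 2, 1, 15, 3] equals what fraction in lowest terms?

2503/337

Fold from the inside: start with 3/1.
  15 + 1/3 = 46/3
  1 + 3/46 = 49/46
  2 + 46/49 = 144/49
  2 + 49/144 = 337/144
  7 + 144/337 = 2503/337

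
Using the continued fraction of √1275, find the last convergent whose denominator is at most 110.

3535/99

√1275 = [35; 1, 2, 2, 2, 2, 2, 1, 70, …] (period length 8).
Convergents:
  p_0/q_0 = 35/1
  p_1/q_1 = 36/1
  p_2/q_2 = 107/3
  p_3/q_3 = 250/7
  p_4/q_4 = 607/17
  p_5/q_5 = 1464/41
  p_6/q_6 = 3535/99
  p_7/q_7 = 4999/140
q_6 = 99 ≤ 110 < 140 = q_7, so the answer is 3535/99.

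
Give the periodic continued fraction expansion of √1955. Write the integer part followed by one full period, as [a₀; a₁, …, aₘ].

a₀ = ⌊√1955⌋ = 44.
With m₀=0, d₀=1 and mₖ₊₁ = dₖaₖ − mₖ, dₖ₊₁ = (n − mₖ₊₁²)/dₖ, aₖ₊₁ = ⌊(a₀+mₖ₊₁)/dₖ₊₁⌋:
  k=1: m=44, d=19, a=4
  k=2: m=32, d=49, a=1
  k=3: m=17, d=34, a=1
  k=4: m=17, d=49, a=1
  k=5: m=32, d=19, a=4
  k=6: m=44, d=1, a=88
d=1 and a=2a₀=88 at k=6, so the next step gives (m, d) = (44, 19) again — its k=1 value — and the period has length 6.

[44; 4, 1, 1, 1, 4, 88]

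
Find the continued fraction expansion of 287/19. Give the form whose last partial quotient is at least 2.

287 = 15*19 + 2
19 = 9*2 + 1
2 = 2*1 + 0  (stop)
So 287/19 = [15; 9, 2].

[15; 9, 2]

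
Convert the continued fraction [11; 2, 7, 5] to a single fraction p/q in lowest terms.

Using pₖ = aₖpₖ₋₁ + pₖ₋₂ and qₖ = aₖqₖ₋₁ + qₖ₋₂:
  k=0: a=11, p=11, q=1
  k=1: a=2, p=23, q=2
  k=2: a=7, p=172, q=15
  k=3: a=5, p=883, q=77

883/77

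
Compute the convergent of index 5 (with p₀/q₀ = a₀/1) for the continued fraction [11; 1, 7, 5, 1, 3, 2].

2233/188

Using pₖ = aₖpₖ₋₁ + pₖ₋₂, qₖ = aₖqₖ₋₁ + qₖ₋₂ (with p₋₁=1, p₋₂=0, q₋₁=0, q₋₂=1):
  k=0: a=11, p=11, q=1
  k=1: a=1, p=12, q=1
  k=2: a=7, p=95, q=8
  k=3: a=5, p=487, q=41
  k=4: a=1, p=582, q=49
  k=5: a=3, p=2233, q=188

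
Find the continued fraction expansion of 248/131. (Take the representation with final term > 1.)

248 = 1*131 + 117
131 = 1*117 + 14
117 = 8*14 + 5
14 = 2*5 + 4
5 = 1*4 + 1
4 = 4*1 + 0  (stop)
So 248/131 = [1; 1, 8, 2, 1, 4].

[1; 1, 8, 2, 1, 4]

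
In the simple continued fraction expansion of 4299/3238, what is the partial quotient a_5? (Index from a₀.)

4299 = 1·3238 + 1061   →  a_0 = 1
3238 = 3·1061 + 55   →  a_1 = 3
1061 = 19·55 + 16   →  a_2 = 19
55 = 3·16 + 7   →  a_3 = 3
16 = 2·7 + 2   →  a_4 = 2
7 = 3·2 + 1   →  a_5 = 3

3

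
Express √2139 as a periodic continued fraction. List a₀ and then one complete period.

a₀ = ⌊√2139⌋ = 46.
With m₀=0, d₀=1 and mₖ₊₁ = dₖaₖ − mₖ, dₖ₊₁ = (n − mₖ₊₁²)/dₖ, aₖ₊₁ = ⌊(a₀+mₖ₊₁)/dₖ₊₁⌋:
  k=1: m=46, d=23, a=4
  k=2: m=46, d=1, a=92
d=1 and a=2a₀=92 at k=2, so the next step gives (m, d) = (46, 23) again — its k=1 value — and the period has length 2.

[46; 4, 92]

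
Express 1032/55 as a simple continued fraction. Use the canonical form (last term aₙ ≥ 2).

[18; 1, 3, 4, 3]

1032 = 18×55 + 42
55 = 1×42 + 13
42 = 3×13 + 3
13 = 4×3 + 1
3 = 3×1 + 0  (stop)
So 1032/55 = [18; 1, 3, 4, 3].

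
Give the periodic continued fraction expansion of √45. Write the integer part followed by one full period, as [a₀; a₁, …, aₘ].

[6; 1, 2, 2, 2, 1, 12]

a₀ = ⌊√45⌋ = 6.
With m₀=0, d₀=1 and mₖ₊₁ = dₖaₖ − mₖ, dₖ₊₁ = (n − mₖ₊₁²)/dₖ, aₖ₊₁ = ⌊(a₀+mₖ₊₁)/dₖ₊₁⌋:
  k=1: m=6, d=9, a=1
  k=2: m=3, d=4, a=2
  k=3: m=5, d=5, a=2
  k=4: m=5, d=4, a=2
  k=5: m=3, d=9, a=1
  k=6: m=6, d=1, a=12
d=1 and a=2a₀=12 at k=6, so the next step gives (m, d) = (6, 9) again — its k=1 value — and the period has length 6.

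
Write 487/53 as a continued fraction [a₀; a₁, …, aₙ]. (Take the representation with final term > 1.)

[9; 5, 3, 3]

487 = 9×53 + 10
53 = 5×10 + 3
10 = 3×3 + 1
3 = 3×1 + 0  (stop)
So 487/53 = [9; 5, 3, 3].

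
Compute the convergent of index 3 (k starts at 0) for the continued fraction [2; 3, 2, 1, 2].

Using pₖ = aₖpₖ₋₁ + pₖ₋₂, qₖ = aₖqₖ₋₁ + qₖ₋₂ (with p₋₁=1, p₋₂=0, q₋₁=0, q₋₂=1):
  k=0: a=2, p=2, q=1
  k=1: a=3, p=7, q=3
  k=2: a=2, p=16, q=7
  k=3: a=1, p=23, q=10

23/10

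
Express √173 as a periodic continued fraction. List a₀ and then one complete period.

[13; 6, 1, 1, 6, 26]

a₀ = ⌊√173⌋ = 13.
With m₀=0, d₀=1 and mₖ₊₁ = dₖaₖ − mₖ, dₖ₊₁ = (n − mₖ₊₁²)/dₖ, aₖ₊₁ = ⌊(a₀+mₖ₊₁)/dₖ₊₁⌋:
  k=1: m=13, d=4, a=6
  k=2: m=11, d=13, a=1
  k=3: m=2, d=13, a=1
  k=4: m=11, d=4, a=6
  k=5: m=13, d=1, a=26
d=1 and a=2a₀=26 at k=5, so the next step gives (m, d) = (13, 4) again — its k=1 value — and the period has length 5.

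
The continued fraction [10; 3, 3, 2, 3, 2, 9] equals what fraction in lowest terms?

Fold from the inside: start with 9/1.
  2 + 1/9 = 19/9
  3 + 9/19 = 66/19
  2 + 19/66 = 151/66
  3 + 66/151 = 519/151
  3 + 151/519 = 1708/519
  10 + 519/1708 = 17599/1708

17599/1708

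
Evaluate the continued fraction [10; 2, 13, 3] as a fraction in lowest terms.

Fold from the inside: start with 3/1.
  13 + 1/3 = 40/3
  2 + 3/40 = 83/40
  10 + 40/83 = 870/83

870/83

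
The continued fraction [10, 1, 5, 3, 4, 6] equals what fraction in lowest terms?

Using pₖ = aₖpₖ₋₁ + pₖ₋₂ and qₖ = aₖqₖ₋₁ + qₖ₋₂:
  k=0: a=10, p=10, q=1
  k=1: a=1, p=11, q=1
  k=2: a=5, p=65, q=6
  k=3: a=3, p=206, q=19
  k=4: a=4, p=889, q=82
  k=5: a=6, p=5540, q=511

5540/511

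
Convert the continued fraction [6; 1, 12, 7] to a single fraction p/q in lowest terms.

Using pₖ = aₖpₖ₋₁ + pₖ₋₂ and qₖ = aₖqₖ₋₁ + qₖ₋₂:
  k=0: a=6, p=6, q=1
  k=1: a=1, p=7, q=1
  k=2: a=12, p=90, q=13
  k=3: a=7, p=637, q=92

637/92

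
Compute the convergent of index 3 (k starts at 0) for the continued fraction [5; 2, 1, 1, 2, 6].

Using pₖ = aₖpₖ₋₁ + pₖ₋₂, qₖ = aₖqₖ₋₁ + qₖ₋₂ (with p₋₁=1, p₋₂=0, q₋₁=0, q₋₂=1):
  k=0: a=5, p=5, q=1
  k=1: a=2, p=11, q=2
  k=2: a=1, p=16, q=3
  k=3: a=1, p=27, q=5

27/5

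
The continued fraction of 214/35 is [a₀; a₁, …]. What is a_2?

1

214 = 6·35 + 4   →  a_0 = 6
35 = 8·4 + 3   →  a_1 = 8
4 = 1·3 + 1   →  a_2 = 1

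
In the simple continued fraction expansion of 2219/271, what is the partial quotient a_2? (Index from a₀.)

3

2219 = 8·271 + 51   →  a_0 = 8
271 = 5·51 + 16   →  a_1 = 5
51 = 3·16 + 3   →  a_2 = 3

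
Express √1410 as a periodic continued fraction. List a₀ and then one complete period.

[37; 1, 1, 4, 1, 1, 74]

a₀ = ⌊√1410⌋ = 37.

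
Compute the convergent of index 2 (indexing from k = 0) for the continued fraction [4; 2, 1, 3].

13/3

Using pₖ = aₖpₖ₋₁ + pₖ₋₂, qₖ = aₖqₖ₋₁ + qₖ₋₂ (with p₋₁=1, p₋₂=0, q₋₁=0, q₋₂=1):
  k=0: a=4, p=4, q=1
  k=1: a=2, p=9, q=2
  k=2: a=1, p=13, q=3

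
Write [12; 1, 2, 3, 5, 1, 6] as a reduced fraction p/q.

5473/431

Using pₖ = aₖpₖ₋₁ + pₖ₋₂ and qₖ = aₖqₖ₋₁ + qₖ₋₂:
  k=0: a=12, p=12, q=1
  k=1: a=1, p=13, q=1
  k=2: a=2, p=38, q=3
  k=3: a=3, p=127, q=10
  k=4: a=5, p=673, q=53
  k=5: a=1, p=800, q=63
  k=6: a=6, p=5473, q=431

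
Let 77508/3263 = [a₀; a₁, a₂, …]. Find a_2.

77508 = 23·3263 + 2459   →  a_0 = 23
3263 = 1·2459 + 804   →  a_1 = 1
2459 = 3·804 + 47   →  a_2 = 3

3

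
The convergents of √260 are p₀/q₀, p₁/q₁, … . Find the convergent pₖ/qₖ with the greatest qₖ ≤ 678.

4144/257

√260 = [16; 8, 32, …] (period length 2).
Convergents:
  p_0/q_0 = 16/1
  p_1/q_1 = 129/8
  p_2/q_2 = 4144/257
  p_3/q_3 = 33281/2064
q_2 = 257 ≤ 678 < 2064 = q_3, so the answer is 4144/257.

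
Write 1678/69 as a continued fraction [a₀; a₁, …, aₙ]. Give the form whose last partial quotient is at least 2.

[24; 3, 7, 3]

1678 = 24·69 + 22
69 = 3·22 + 3
22 = 7·3 + 1
3 = 3·1 + 0  (stop)
So 1678/69 = [24; 3, 7, 3].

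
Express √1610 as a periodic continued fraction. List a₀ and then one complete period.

a₀ = ⌊√1610⌋ = 40.
With m₀=0, d₀=1 and mₖ₊₁ = dₖaₖ − mₖ, dₖ₊₁ = (n − mₖ₊₁²)/dₖ, aₖ₊₁ = ⌊(a₀+mₖ₊₁)/dₖ₊₁⌋:
  k=1: m=40, d=10, a=8
  k=2: m=40, d=1, a=80
d=1 and a=2a₀=80 at k=2, so the next step gives (m, d) = (40, 10) again — its k=1 value — and the period has length 2.

[40; 8, 80]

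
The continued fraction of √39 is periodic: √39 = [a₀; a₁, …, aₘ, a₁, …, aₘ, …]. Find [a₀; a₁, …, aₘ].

[6; 4, 12]

a₀ = ⌊√39⌋ = 6.
With m₀=0, d₀=1 and mₖ₊₁ = dₖaₖ − mₖ, dₖ₊₁ = (n − mₖ₊₁²)/dₖ, aₖ₊₁ = ⌊(a₀+mₖ₊₁)/dₖ₊₁⌋:
  k=1: m=6, d=3, a=4
  k=2: m=6, d=1, a=12
d=1 and a=2a₀=12 at k=2, so the next step gives (m, d) = (6, 3) again — its k=1 value — and the period has length 2.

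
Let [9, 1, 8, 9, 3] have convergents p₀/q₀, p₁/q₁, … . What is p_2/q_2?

Using pₖ = aₖpₖ₋₁ + pₖ₋₂, qₖ = aₖqₖ₋₁ + qₖ₋₂ (with p₋₁=1, p₋₂=0, q₋₁=0, q₋₂=1):
  k=0: a=9, p=9, q=1
  k=1: a=1, p=10, q=1
  k=2: a=8, p=89, q=9

89/9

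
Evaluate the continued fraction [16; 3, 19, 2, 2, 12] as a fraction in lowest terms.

59939/3671

Fold from the inside: start with 12/1.
  2 + 1/12 = 25/12
  2 + 12/25 = 62/25
  19 + 25/62 = 1203/62
  3 + 62/1203 = 3671/1203
  16 + 1203/3671 = 59939/3671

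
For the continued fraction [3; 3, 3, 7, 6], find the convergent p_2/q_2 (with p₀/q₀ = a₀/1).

Using pₖ = aₖpₖ₋₁ + pₖ₋₂, qₖ = aₖqₖ₋₁ + qₖ₋₂ (with p₋₁=1, p₋₂=0, q₋₁=0, q₋₂=1):
  k=0: a=3, p=3, q=1
  k=1: a=3, p=10, q=3
  k=2: a=3, p=33, q=10

33/10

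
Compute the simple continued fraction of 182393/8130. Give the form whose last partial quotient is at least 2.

[22; 2, 3, 3, 8, 3, 6, 2]

182393 = 22·8130 + 3533
8130 = 2·3533 + 1064
3533 = 3·1064 + 341
1064 = 3·341 + 41
341 = 8·41 + 13
41 = 3·13 + 2
13 = 6·2 + 1
2 = 2·1 + 0  (stop)
So 182393/8130 = [22; 2, 3, 3, 8, 3, 6, 2].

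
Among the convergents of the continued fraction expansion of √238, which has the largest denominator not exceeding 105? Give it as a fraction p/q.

√238 = [15; 2, 2, 1, 14, 1, 2, 2, 30, …] (period length 8).
Convergents:
  p_0/q_0 = 15/1
  p_1/q_1 = 31/2
  p_2/q_2 = 77/5
  p_3/q_3 = 108/7
  p_4/q_4 = 1589/103
  p_5/q_5 = 1697/110
q_4 = 103 ≤ 105 < 110 = q_5, so the answer is 1589/103.

1589/103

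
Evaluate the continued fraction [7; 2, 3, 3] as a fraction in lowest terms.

Fold from the inside: start with 3/1.
  3 + 1/3 = 10/3
  2 + 3/10 = 23/10
  7 + 10/23 = 171/23

171/23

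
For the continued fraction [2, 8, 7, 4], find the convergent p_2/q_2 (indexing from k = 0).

Using pₖ = aₖpₖ₋₁ + pₖ₋₂, qₖ = aₖqₖ₋₁ + qₖ₋₂ (with p₋₁=1, p₋₂=0, q₋₁=0, q₋₂=1):
  k=0: a=2, p=2, q=1
  k=1: a=8, p=17, q=8
  k=2: a=7, p=121, q=57

121/57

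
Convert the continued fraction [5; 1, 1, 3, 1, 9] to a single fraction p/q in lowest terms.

Using pₖ = aₖpₖ₋₁ + pₖ₋₂ and qₖ = aₖqₖ₋₁ + qₖ₋₂:
  k=0: a=5, p=5, q=1
  k=1: a=1, p=6, q=1
  k=2: a=1, p=11, q=2
  k=3: a=3, p=39, q=7
  k=4: a=1, p=50, q=9
  k=5: a=9, p=489, q=88

489/88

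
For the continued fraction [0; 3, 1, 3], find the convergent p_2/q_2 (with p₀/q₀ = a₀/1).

Using pₖ = aₖpₖ₋₁ + pₖ₋₂, qₖ = aₖqₖ₋₁ + qₖ₋₂ (with p₋₁=1, p₋₂=0, q₋₁=0, q₋₂=1):
  k=0: a=0, p=0, q=1
  k=1: a=3, p=1, q=3
  k=2: a=1, p=1, q=4

1/4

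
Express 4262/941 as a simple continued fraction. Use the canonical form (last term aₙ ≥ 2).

[4; 1, 1, 8, 18, 3]

4262 = 4·941 + 498
941 = 1·498 + 443
498 = 1·443 + 55
443 = 8·55 + 3
55 = 18·3 + 1
3 = 3·1 + 0  (stop)
So 4262/941 = [4; 1, 1, 8, 18, 3].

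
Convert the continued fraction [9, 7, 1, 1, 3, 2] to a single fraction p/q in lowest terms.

Using pₖ = aₖpₖ₋₁ + pₖ₋₂ and qₖ = aₖqₖ₋₁ + qₖ₋₂:
  k=0: a=9, p=9, q=1
  k=1: a=7, p=64, q=7
  k=2: a=1, p=73, q=8
  k=3: a=1, p=137, q=15
  k=4: a=3, p=484, q=53
  k=5: a=2, p=1105, q=121

1105/121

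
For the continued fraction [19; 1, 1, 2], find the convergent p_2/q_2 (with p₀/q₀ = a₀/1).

Using pₖ = aₖpₖ₋₁ + pₖ₋₂, qₖ = aₖqₖ₋₁ + qₖ₋₂ (with p₋₁=1, p₋₂=0, q₋₁=0, q₋₂=1):
  k=0: a=19, p=19, q=1
  k=1: a=1, p=20, q=1
  k=2: a=1, p=39, q=2

39/2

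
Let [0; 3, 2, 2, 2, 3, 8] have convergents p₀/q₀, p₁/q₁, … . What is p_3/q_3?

5/17

Using pₖ = aₖpₖ₋₁ + pₖ₋₂, qₖ = aₖqₖ₋₁ + qₖ₋₂ (with p₋₁=1, p₋₂=0, q₋₁=0, q₋₂=1):
  k=0: a=0, p=0, q=1
  k=1: a=3, p=1, q=3
  k=2: a=2, p=2, q=7
  k=3: a=2, p=5, q=17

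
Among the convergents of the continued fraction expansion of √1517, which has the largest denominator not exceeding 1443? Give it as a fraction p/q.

29601/760

√1517 = [38; 1, 18, 2, 18, 1, 76, …] (period length 6).
Convergents:
  p_0/q_0 = 38/1
  p_1/q_1 = 39/1
  p_2/q_2 = 740/19
  p_3/q_3 = 1519/39
  p_4/q_4 = 28082/721
  p_5/q_5 = 29601/760
  p_6/q_6 = 2277758/58481
q_5 = 760 ≤ 1443 < 58481 = q_6, so the answer is 29601/760.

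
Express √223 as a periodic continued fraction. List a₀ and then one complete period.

a₀ = ⌊√223⌋ = 14.
With m₀=0, d₀=1 and mₖ₊₁ = dₖaₖ − mₖ, dₖ₊₁ = (n − mₖ₊₁²)/dₖ, aₖ₊₁ = ⌊(a₀+mₖ₊₁)/dₖ₊₁⌋:
  k=1: m=14, d=27, a=1
  k=2: m=13, d=2, a=13
  k=3: m=13, d=27, a=1
  k=4: m=14, d=1, a=28
d=1 and a=2a₀=28 at k=4, so the next step gives (m, d) = (14, 27) again — its k=1 value — and the period has length 4.

[14; 1, 13, 1, 28]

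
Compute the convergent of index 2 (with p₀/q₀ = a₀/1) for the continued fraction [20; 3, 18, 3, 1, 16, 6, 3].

Using pₖ = aₖpₖ₋₁ + pₖ₋₂, qₖ = aₖqₖ₋₁ + qₖ₋₂ (with p₋₁=1, p₋₂=0, q₋₁=0, q₋₂=1):
  k=0: a=20, p=20, q=1
  k=1: a=3, p=61, q=3
  k=2: a=18, p=1118, q=55

1118/55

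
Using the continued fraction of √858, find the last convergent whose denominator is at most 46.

703/24

√858 = [29; 3, 2, 3, 58, …] (period length 4).
Convergents:
  p_0/q_0 = 29/1
  p_1/q_1 = 88/3
  p_2/q_2 = 205/7
  p_3/q_3 = 703/24
  p_4/q_4 = 40979/1399
q_3 = 24 ≤ 46 < 1399 = q_4, so the answer is 703/24.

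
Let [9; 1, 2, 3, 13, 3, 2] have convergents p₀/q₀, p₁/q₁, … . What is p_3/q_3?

97/10

Using pₖ = aₖpₖ₋₁ + pₖ₋₂, qₖ = aₖqₖ₋₁ + qₖ₋₂ (with p₋₁=1, p₋₂=0, q₋₁=0, q₋₂=1):
  k=0: a=9, p=9, q=1
  k=1: a=1, p=10, q=1
  k=2: a=2, p=29, q=3
  k=3: a=3, p=97, q=10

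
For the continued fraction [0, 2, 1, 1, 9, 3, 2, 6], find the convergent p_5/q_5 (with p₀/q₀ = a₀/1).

59/149

Using pₖ = aₖpₖ₋₁ + pₖ₋₂, qₖ = aₖqₖ₋₁ + qₖ₋₂ (with p₋₁=1, p₋₂=0, q₋₁=0, q₋₂=1):
  k=0: a=0, p=0, q=1
  k=1: a=2, p=1, q=2
  k=2: a=1, p=1, q=3
  k=3: a=1, p=2, q=5
  k=4: a=9, p=19, q=48
  k=5: a=3, p=59, q=149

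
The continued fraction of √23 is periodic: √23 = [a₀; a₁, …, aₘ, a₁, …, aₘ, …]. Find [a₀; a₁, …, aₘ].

a₀ = ⌊√23⌋ = 4.

[4; 1, 3, 1, 8]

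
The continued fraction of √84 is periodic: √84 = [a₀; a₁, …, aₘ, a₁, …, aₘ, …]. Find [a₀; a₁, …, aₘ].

a₀ = ⌊√84⌋ = 9.
With m₀=0, d₀=1 and mₖ₊₁ = dₖaₖ − mₖ, dₖ₊₁ = (n − mₖ₊₁²)/dₖ, aₖ₊₁ = ⌊(a₀+mₖ₊₁)/dₖ₊₁⌋:
  k=1: m=9, d=3, a=6
  k=2: m=9, d=1, a=18
d=1 and a=2a₀=18 at k=2, so the next step gives (m, d) = (9, 3) again — its k=1 value — and the period has length 2.

[9; 6, 18]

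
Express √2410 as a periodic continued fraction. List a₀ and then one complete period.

[49; 10, 1, 8, 1, 10, 98]

a₀ = ⌊√2410⌋ = 49.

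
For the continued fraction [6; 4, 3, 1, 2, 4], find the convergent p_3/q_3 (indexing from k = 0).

Using pₖ = aₖpₖ₋₁ + pₖ₋₂, qₖ = aₖqₖ₋₁ + qₖ₋₂ (with p₋₁=1, p₋₂=0, q₋₁=0, q₋₂=1):
  k=0: a=6, p=6, q=1
  k=1: a=4, p=25, q=4
  k=2: a=3, p=81, q=13
  k=3: a=1, p=106, q=17

106/17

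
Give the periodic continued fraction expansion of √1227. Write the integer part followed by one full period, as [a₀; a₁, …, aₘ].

[35; 35, 70]

a₀ = ⌊√1227⌋ = 35.
With m₀=0, d₀=1 and mₖ₊₁ = dₖaₖ − mₖ, dₖ₊₁ = (n − mₖ₊₁²)/dₖ, aₖ₊₁ = ⌊(a₀+mₖ₊₁)/dₖ₊₁⌋:
  k=1: m=35, d=2, a=35
  k=2: m=35, d=1, a=70
d=1 and a=2a₀=70 at k=2, so the next step gives (m, d) = (35, 2) again — its k=1 value — and the period has length 2.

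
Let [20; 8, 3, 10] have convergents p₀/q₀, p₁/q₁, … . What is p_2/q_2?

Using pₖ = aₖpₖ₋₁ + pₖ₋₂, qₖ = aₖqₖ₋₁ + qₖ₋₂ (with p₋₁=1, p₋₂=0, q₋₁=0, q₋₂=1):
  k=0: a=20, p=20, q=1
  k=1: a=8, p=161, q=8
  k=2: a=3, p=503, q=25

503/25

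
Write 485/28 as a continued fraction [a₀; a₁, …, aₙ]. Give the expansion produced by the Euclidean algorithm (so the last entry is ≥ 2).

485 = 17×28 + 9
28 = 3×9 + 1
9 = 9×1 + 0  (stop)
So 485/28 = [17; 3, 9].

[17; 3, 9]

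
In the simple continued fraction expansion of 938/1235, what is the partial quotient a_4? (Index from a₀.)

938 = 0·1235 + 938   →  a_0 = 0
1235 = 1·938 + 297   →  a_1 = 1
938 = 3·297 + 47   →  a_2 = 3
297 = 6·47 + 15   →  a_3 = 6
47 = 3·15 + 2   →  a_4 = 3

3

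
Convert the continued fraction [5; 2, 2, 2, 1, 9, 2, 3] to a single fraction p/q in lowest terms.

Using pₖ = aₖpₖ₋₁ + pₖ₋₂ and qₖ = aₖqₖ₋₁ + qₖ₋₂:
  k=0: a=5, p=5, q=1
  k=1: a=2, p=11, q=2
  k=2: a=2, p=27, q=5
  k=3: a=2, p=65, q=12
  k=4: a=1, p=92, q=17
  k=5: a=9, p=893, q=165
  k=6: a=2, p=1878, q=347
  k=7: a=3, p=6527, q=1206

6527/1206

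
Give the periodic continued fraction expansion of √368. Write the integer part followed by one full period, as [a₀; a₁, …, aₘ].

a₀ = ⌊√368⌋ = 19.
With m₀=0, d₀=1 and mₖ₊₁ = dₖaₖ − mₖ, dₖ₊₁ = (n − mₖ₊₁²)/dₖ, aₖ₊₁ = ⌊(a₀+mₖ₊₁)/dₖ₊₁⌋:
  k=1: m=19, d=7, a=5
  k=2: m=16, d=16, a=2
  k=3: m=16, d=7, a=5
  k=4: m=19, d=1, a=38
d=1 and a=2a₀=38 at k=4, so the next step gives (m, d) = (19, 7) again — its k=1 value — and the period has length 4.

[19; 5, 2, 5, 38]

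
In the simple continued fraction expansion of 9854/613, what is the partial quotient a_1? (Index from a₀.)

13

9854 = 16·613 + 46   →  a_0 = 16
613 = 13·46 + 15   →  a_1 = 13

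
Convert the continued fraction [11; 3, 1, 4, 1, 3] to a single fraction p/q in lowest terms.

Fold from the inside: start with 3/1.
  1 + 1/3 = 4/3
  4 + 3/4 = 19/4
  1 + 4/19 = 23/19
  3 + 19/23 = 88/23
  11 + 23/88 = 991/88

991/88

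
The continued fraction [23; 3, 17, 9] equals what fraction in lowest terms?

10987/471

Fold from the inside: start with 9/1.
  17 + 1/9 = 154/9
  3 + 9/154 = 471/154
  23 + 154/471 = 10987/471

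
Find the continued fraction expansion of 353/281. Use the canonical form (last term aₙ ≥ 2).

[1; 3, 1, 9, 3, 2]

353 = 1·281 + 72
281 = 3·72 + 65
72 = 1·65 + 7
65 = 9·7 + 2
7 = 3·2 + 1
2 = 2·1 + 0  (stop)
So 353/281 = [1; 3, 1, 9, 3, 2].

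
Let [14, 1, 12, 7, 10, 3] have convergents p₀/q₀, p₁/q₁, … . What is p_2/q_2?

194/13

Using pₖ = aₖpₖ₋₁ + pₖ₋₂, qₖ = aₖqₖ₋₁ + qₖ₋₂ (with p₋₁=1, p₋₂=0, q₋₁=0, q₋₂=1):
  k=0: a=14, p=14, q=1
  k=1: a=1, p=15, q=1
  k=2: a=12, p=194, q=13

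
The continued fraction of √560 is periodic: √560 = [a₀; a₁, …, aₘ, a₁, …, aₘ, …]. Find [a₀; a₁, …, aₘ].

a₀ = ⌊√560⌋ = 23.
With m₀=0, d₀=1 and mₖ₊₁ = dₖaₖ − mₖ, dₖ₊₁ = (n − mₖ₊₁²)/dₖ, aₖ₊₁ = ⌊(a₀+mₖ₊₁)/dₖ₊₁⌋:
  k=1: m=23, d=31, a=1
  k=2: m=8, d=16, a=1
  k=3: m=8, d=31, a=1
  k=4: m=23, d=1, a=46
d=1 and a=2a₀=46 at k=4, so the next step gives (m, d) = (23, 31) again — its k=1 value — and the period has length 4.

[23; 1, 1, 1, 46]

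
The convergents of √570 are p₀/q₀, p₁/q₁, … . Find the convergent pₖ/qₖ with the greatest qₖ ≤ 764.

√570 = [23; 1, 6, 1, 46, …] (period length 4).
Convergents:
  p_0/q_0 = 23/1
  p_1/q_1 = 24/1
  p_2/q_2 = 167/7
  p_3/q_3 = 191/8
  p_4/q_4 = 8953/375
  p_5/q_5 = 9144/383
  p_6/q_6 = 63817/2673
q_5 = 383 ≤ 764 < 2673 = q_6, so the answer is 9144/383.

9144/383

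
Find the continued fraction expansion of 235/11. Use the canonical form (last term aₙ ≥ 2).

235 = 21*11 + 4
11 = 2*4 + 3
4 = 1*3 + 1
3 = 3*1 + 0  (stop)
So 235/11 = [21; 2, 1, 3].

[21; 2, 1, 3]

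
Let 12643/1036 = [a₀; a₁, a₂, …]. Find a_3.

10

12643 = 12·1036 + 211   →  a_0 = 12
1036 = 4·211 + 192   →  a_1 = 4
211 = 1·192 + 19   →  a_2 = 1
192 = 10·19 + 2   →  a_3 = 10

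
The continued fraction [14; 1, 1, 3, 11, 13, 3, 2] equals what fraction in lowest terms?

107757/7396

Using pₖ = aₖpₖ₋₁ + pₖ₋₂ and qₖ = aₖqₖ₋₁ + qₖ₋₂:
  k=0: a=14, p=14, q=1
  k=1: a=1, p=15, q=1
  k=2: a=1, p=29, q=2
  k=3: a=3, p=102, q=7
  k=4: a=11, p=1151, q=79
  k=5: a=13, p=15065, q=1034
  k=6: a=3, p=46346, q=3181
  k=7: a=2, p=107757, q=7396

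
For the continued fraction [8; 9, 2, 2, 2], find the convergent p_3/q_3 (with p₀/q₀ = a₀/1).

381/47

Using pₖ = aₖpₖ₋₁ + pₖ₋₂, qₖ = aₖqₖ₋₁ + qₖ₋₂ (with p₋₁=1, p₋₂=0, q₋₁=0, q₋₂=1):
  k=0: a=8, p=8, q=1
  k=1: a=9, p=73, q=9
  k=2: a=2, p=154, q=19
  k=3: a=2, p=381, q=47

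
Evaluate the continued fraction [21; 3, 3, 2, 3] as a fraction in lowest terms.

Using pₖ = aₖpₖ₋₁ + pₖ₋₂ and qₖ = aₖqₖ₋₁ + qₖ₋₂:
  k=0: a=21, p=21, q=1
  k=1: a=3, p=64, q=3
  k=2: a=3, p=213, q=10
  k=3: a=2, p=490, q=23
  k=4: a=3, p=1683, q=79

1683/79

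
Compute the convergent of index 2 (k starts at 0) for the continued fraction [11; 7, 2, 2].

Using pₖ = aₖpₖ₋₁ + pₖ₋₂, qₖ = aₖqₖ₋₁ + qₖ₋₂ (with p₋₁=1, p₋₂=0, q₋₁=0, q₋₂=1):
  k=0: a=11, p=11, q=1
  k=1: a=7, p=78, q=7
  k=2: a=2, p=167, q=15

167/15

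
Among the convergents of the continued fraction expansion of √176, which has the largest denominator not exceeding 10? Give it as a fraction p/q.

√176 = [13; 3, 1, 3, 26, …] (period length 4).
Convergents:
  p_0/q_0 = 13/1
  p_1/q_1 = 40/3
  p_2/q_2 = 53/4
  p_3/q_3 = 199/15
q_2 = 4 ≤ 10 < 15 = q_3, so the answer is 53/4.

53/4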